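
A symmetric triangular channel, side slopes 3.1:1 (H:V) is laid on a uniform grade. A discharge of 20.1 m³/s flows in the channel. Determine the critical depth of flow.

At critical depth, Q² T / (g A³) = 1, i.e. A³/T = Q²/g = 20.1²/9.81 = 41.18.
Trying y = 1.81 m: A³/T = 93.34 — over.
Trying y = 1.32 m: A³/T = 19.26 — short.
Trying y = 1.54 m: A³/T = 41.62 — matches.

y_c = 1.54 m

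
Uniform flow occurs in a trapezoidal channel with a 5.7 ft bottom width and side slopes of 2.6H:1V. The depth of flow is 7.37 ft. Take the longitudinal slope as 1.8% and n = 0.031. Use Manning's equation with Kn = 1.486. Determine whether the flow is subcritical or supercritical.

supercritical

With bottom width b = 5.7 ft and side slope z = 2.6: A = (b + zy)y = (5.7 + 2.6×7.37)×7.37 = 183.2 ft²; P = b + 2y√(1+z²) = 5.7 + 2×7.37×2.786 = 46.76 ft.
Hydraulic radius R = A/P = 183.2/46.76 = 3.919 ft.
V = (1.486/n) R^(2/3) √S = (1.486/0.031) × 3.919^(2/3) × √0.018 = 15.98 ft/s. Hydraulic depth D_h = A/T = 183.2/44.02 = 4.162 ft.
Froude number Fr = V/√(g·D_h) = 15.98/√(32.2×4.162) = 1.38, which is greater than 1, so the flow is supercritical.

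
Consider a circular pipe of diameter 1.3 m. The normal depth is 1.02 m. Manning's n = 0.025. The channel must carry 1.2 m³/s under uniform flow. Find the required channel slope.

S = 0.00249

For a circular section of diameter D = 1.3 m at depth y = 1.02 m, the central angle is θ = 2 arccos(1 − 2y/D) = 4.353 rad. Then A = (D²/8)(θ − sin θ) = 1.117 m² and P = Dθ/2 = 2.829 m.
Hydraulic radius R = A/P = 1.117/2.829 = 0.3949 m.
From Manning's equation, S = [nQ / (1 A R^(2/3))]² = [0.025 × 1.2 / (1 × 1.117 × 0.3949^(2/3))]² = 0.00249.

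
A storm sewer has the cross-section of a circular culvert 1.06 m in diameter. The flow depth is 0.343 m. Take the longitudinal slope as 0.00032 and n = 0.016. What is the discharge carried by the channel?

Q = 0.0922 m³/s

For a circular section of diameter D = 1.06 m at depth y = 0.343 m, the central angle is θ = 2 arccos(1 − 2y/D) = 2.42 rad. Then A = (D²/8)(θ − sin θ) = 0.2472 m² and P = Dθ/2 = 1.283 m.
Hydraulic radius R = A/P = 0.2472/1.283 = 0.1927 m.
Manning's equation: Q = (1/n) A R^(2/3) S^(1/2) = (1/0.016) × 0.2472 × 0.1927^(2/3) × 0.00032^(1/2) = 0.0922 m³/s.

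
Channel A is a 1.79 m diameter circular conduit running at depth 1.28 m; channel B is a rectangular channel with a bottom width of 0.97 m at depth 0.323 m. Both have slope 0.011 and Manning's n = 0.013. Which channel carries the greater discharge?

Channel A: For a circular section of diameter D = 1.79 m at depth y = 1.28 m, the central angle is θ = 2 arccos(1 − 2y/D) = 4.031 rad. Then A = (D²/8)(θ − sin θ) = 1.926 m² and P = Dθ/2 = 3.608 m. Hydraulic radius R = A/P = 1.926/3.608 = 0.5337 m. Q_A = (1/0.013)·1.926·0.5337^(2/3)·√0.011 = 10.22 m³/s.
Channel B: Flow area A = b·y = 0.97 × 0.323 = 0.3133 m². Wetted perimeter P = b + 2y = 0.97 + 2×0.323 = 1.616 m. Hydraulic radius R = A/P = 0.3133/1.616 = 0.1939 m. Q_B = (1/0.013)·0.3133·0.1939^(2/3)·√0.011 = 0.8467 m³/s.
Q_A = 10.22 m³/s vs Q_B = 0.8467 m³/s, so channel A carries more.

channel A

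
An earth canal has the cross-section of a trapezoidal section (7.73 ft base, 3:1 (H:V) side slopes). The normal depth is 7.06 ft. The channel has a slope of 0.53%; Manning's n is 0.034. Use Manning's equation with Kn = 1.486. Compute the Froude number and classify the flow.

With bottom width b = 7.73 ft and side slope z = 3: A = (b + zy)y = (7.73 + 3×7.06)×7.06 = 204.1 ft²; P = b + 2y√(1+z²) = 7.73 + 2×7.06×3.162 = 52.38 ft.
Hydraulic radius R = A/P = 204.1/52.38 = 3.897 ft.
V = (1.486/n) R^(2/3) √S = (1.486/0.034) × 3.897^(2/3) × √0.0053 = 7.879 ft/s. Hydraulic depth D_h = A/T = 204.1/50.09 = 4.075 ft.
Froude number Fr = V/√(g·D_h) = 7.879/√(32.2×4.075) = 0.688, which is less than 1, so the flow is subcritical.

subcritical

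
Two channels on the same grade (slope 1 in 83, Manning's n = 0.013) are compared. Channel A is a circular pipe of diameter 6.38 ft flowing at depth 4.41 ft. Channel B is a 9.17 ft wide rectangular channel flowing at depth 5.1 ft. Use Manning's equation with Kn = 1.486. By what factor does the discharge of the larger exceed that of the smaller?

Channel A: For a circular section of diameter D = 6.38 ft at depth y = 4.41 ft, the central angle is θ = 2 arccos(1 − 2y/D) = 3.926 rad. Then A = (D²/8)(θ − sin θ) = 23.57 ft² and P = Dθ/2 = 12.53 ft. Hydraulic radius R = A/P = 23.57/12.53 = 1.882 ft. Q_A = (1.486/0.013)·23.57·1.882^(2/3)·√0.01205 = 450.9 ft³/s.
Channel B: Flow area A = b·y = 9.17 × 5.1 = 46.77 ft². Wetted perimeter P = b + 2y = 9.17 + 2×5.1 = 19.37 ft. Hydraulic radius R = A/P = 46.77/19.37 = 2.414 ft. Q_B = (1.486/0.013)·46.77·2.414^(2/3)·√0.01205 = 1056 ft³/s.
The larger discharge is 1056 ft³/s and the smaller is 450.9 ft³/s; the ratio is 2.34.

2.34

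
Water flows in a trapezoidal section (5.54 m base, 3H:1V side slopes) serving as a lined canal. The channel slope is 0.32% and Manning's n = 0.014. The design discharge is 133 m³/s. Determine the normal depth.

Manning's equation rearranged: A R^(2/3) = nQ / (1·√S) = 0.014 × 133 / (√0.0032) = 32.92.
At y = 1.95 m: A R^(2/3) = 25.67 — too small.
At y = 2.63 m: A R^(2/3) = 48.18 — too large.
At y = 2.2 m: A R^(2/3) = 32.99 — close enough.

y_n = 2.2 m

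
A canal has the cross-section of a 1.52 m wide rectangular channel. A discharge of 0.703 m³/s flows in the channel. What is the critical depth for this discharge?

For a rectangular channel, critical depth y_c = (q²/g)^(1/3) where q = Q/b = 0.703/1.52 = 0.4625 m²/s.
So y_c = (0.4625²/9.81)^(1/3) = 0.279 m.

y_c = 0.279 m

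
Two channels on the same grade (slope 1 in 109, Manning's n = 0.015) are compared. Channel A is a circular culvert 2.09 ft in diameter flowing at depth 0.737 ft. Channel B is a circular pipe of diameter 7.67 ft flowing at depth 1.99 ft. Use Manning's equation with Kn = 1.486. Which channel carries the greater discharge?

channel B

Channel A: For a circular section of diameter D = 2.09 ft at depth y = 0.737 ft, the central angle is θ = 2 arccos(1 − 2y/D) = 2.543 rad. Then A = (D²/8)(θ − sin θ) = 1.081 ft² and P = Dθ/2 = 2.658 ft. Hydraulic radius R = A/P = 1.081/2.658 = 0.4068 ft. Q_A = (1.486/0.015)·1.081·0.4068^(2/3)·√0.009174 = 5.632 ft³/s.
Channel B: For a circular section of diameter D = 7.67 ft at depth y = 1.99 ft, the central angle is θ = 2 arccos(1 − 2y/D) = 2.138 rad. Then A = (D²/8)(θ − sin θ) = 9.518 ft² and P = Dθ/2 = 8.198 ft. Hydraulic radius R = A/P = 9.518/8.198 = 1.161 ft. Q_B = (1.486/0.015)·9.518·1.161^(2/3)·√0.009174 = 99.75 ft³/s.
Q_A = 5.632 ft³/s vs Q_B = 99.75 ft³/s, so channel B carries more.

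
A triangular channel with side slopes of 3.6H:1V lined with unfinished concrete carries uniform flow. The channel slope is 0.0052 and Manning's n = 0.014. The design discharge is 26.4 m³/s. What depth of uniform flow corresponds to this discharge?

y_n = 1.37 m

Manning's equation rearranged: A R^(2/3) = nQ / (1·√S) = 0.014 × 26.4 / (√0.0052) = 5.125.
Try y = 1.67 m: A R^(2/3) = 8.685 — over.
Try y = 1.1 m: A R^(2/3) = 2.853 — short.
Try y = 1.37 m: A R^(2/3) = 5.122 — matches.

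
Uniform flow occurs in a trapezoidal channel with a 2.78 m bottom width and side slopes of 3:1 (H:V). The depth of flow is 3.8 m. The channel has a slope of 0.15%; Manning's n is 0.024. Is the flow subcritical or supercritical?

subcritical

With bottom width b = 2.78 m and side slope z = 3: A = (b + zy)y = (2.78 + 3×3.8)×3.8 = 53.88 m²; P = b + 2y√(1+z²) = 2.78 + 2×3.8×3.162 = 26.81 m.
Hydraulic radius R = A/P = 53.88/26.81 = 2.01 m.
V = (1/n) R^(2/3) √S = (1/0.024) × 2.01^(2/3) × √0.0015 = 2.57 m/s. Hydraulic depth D_h = A/T = 53.88/25.58 = 2.106 m.
Froude number Fr = V/√(g·D_h) = 2.57/√(9.81×2.106) = 0.565, which is less than 1, so the flow is subcritical.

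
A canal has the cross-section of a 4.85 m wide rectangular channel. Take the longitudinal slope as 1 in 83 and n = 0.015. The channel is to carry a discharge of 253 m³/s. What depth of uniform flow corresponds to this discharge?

y_n = 5.12 m

Manning's equation rearranged: A R^(2/3) = nQ / (1·√S) = 0.015 × 253 / (√0.01205) = 34.57.
At y = 5.98 m: A R^(2/3) = 41.72 — high.
At y = 4.49 m: A R^(2/3) = 29.47 — low.
At y = 5.12 m: A R^(2/3) = 34.61 — ≈ 34.57.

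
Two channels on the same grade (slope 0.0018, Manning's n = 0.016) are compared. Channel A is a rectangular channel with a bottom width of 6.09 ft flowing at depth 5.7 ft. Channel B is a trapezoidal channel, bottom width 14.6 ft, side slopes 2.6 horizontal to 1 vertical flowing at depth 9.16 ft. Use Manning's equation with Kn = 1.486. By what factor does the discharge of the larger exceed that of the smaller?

19.7

Channel A: Flow area A = b·y = 6.09 × 5.7 = 34.71 ft². Wetted perimeter P = b + 2y = 6.09 + 2×5.7 = 17.49 ft. Hydraulic radius R = A/P = 34.71/17.49 = 1.985 ft. Q_A = (1.486/0.016)·34.71·1.985^(2/3)·√0.0018 = 216 ft³/s.
Channel B: With bottom width b = 14.6 ft and side slope z = 2.6: A = (b + zy)y = (14.6 + 2.6×9.16)×9.16 = 351.9 ft²; P = b + 2y√(1+z²) = 14.6 + 2×9.16×2.786 = 65.63 ft. Hydraulic radius R = A/P = 351.9/65.63 = 5.361 ft. Q_B = (1.486/0.016)·351.9·5.361^(2/3)·√0.0018 = 4247 ft³/s.
The larger discharge is 4247 ft³/s and the smaller is 216 ft³/s; the ratio is 19.7.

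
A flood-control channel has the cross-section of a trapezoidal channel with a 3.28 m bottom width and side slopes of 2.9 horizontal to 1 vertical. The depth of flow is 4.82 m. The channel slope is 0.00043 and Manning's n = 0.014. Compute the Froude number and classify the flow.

subcritical

With bottom width b = 3.28 m and side slope z = 2.9: A = (b + zy)y = (3.28 + 2.9×4.82)×4.82 = 83.18 m²; P = b + 2y√(1+z²) = 3.28 + 2×4.82×3.068 = 32.85 m.
Hydraulic radius R = A/P = 83.18/32.85 = 2.532 m.
V = (1/n) R^(2/3) √S = (1/0.014) × 2.532^(2/3) × √0.00043 = 2.752 m/s. Hydraulic depth D_h = A/T = 83.18/31.24 = 2.663 m.
Froude number Fr = V/√(g·D_h) = 2.752/√(9.81×2.663) = 0.538, which is less than 1, so the flow is subcritical.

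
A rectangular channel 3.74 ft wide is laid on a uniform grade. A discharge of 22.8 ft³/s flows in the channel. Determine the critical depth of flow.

For a rectangular channel, critical depth y_c = (q²/g)^(1/3) where q = Q/b = 22.8/3.74 = 6.096 ft²/s.
So y_c = (6.096²/32.2)^(1/3) = 1.05 ft.

y_c = 1.05 ft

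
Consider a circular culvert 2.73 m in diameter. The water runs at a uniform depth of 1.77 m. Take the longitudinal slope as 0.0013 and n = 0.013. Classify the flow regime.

For a circular section of diameter D = 2.73 m at depth y = 1.77 m, the central angle is θ = 2 arccos(1 − 2y/D) = 3.744 rad. Then A = (D²/8)(θ − sin θ) = 4.016 m² and P = Dθ/2 = 5.111 m.
Hydraulic radius R = A/P = 4.016/5.111 = 0.7858 m.
V = (1/n) R^(2/3) √S = (1/0.013) × 0.7858^(2/3) × √0.0013 = 2.362 m/s. Hydraulic depth D_h = A/T = 4.016/2.607 = 1.54 m.
Froude number Fr = V/√(g·D_h) = 2.362/√(9.81×1.54) = 0.608, which is less than 1, so the flow is subcritical.

subcritical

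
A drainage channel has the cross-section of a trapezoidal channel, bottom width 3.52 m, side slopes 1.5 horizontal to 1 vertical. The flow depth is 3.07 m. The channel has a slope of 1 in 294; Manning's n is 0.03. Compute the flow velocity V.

With bottom width b = 3.52 m and side slope z = 1.5: A = (b + zy)y = (3.52 + 1.5×3.07)×3.07 = 24.94 m²; P = b + 2y√(1+z²) = 3.52 + 2×3.07×1.803 = 14.59 m.
Hydraulic radius R = A/P = 24.94/14.59 = 1.71 m.
From Manning's equation, V = (1/n) R^(2/3) S^(1/2) = (1/0.03) × 1.71^(2/3) × 0.003401^(1/2) = 2.78 m/s.

V = 2.78 m/s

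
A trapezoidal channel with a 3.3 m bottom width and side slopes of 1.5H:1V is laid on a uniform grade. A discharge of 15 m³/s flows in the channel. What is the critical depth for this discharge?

y_c = 1.08 m

At critical depth, Q² T / (g A³) = 1, i.e. A³/T = Q²/g = 15²/9.81 = 22.94.
Try y = 0.845 m: A³/T = 9.853 — short.
Try y = 1.36 m: A³/T = 51.9 — over.
Try y = 1.08 m: A³/T = 22.94 — matches.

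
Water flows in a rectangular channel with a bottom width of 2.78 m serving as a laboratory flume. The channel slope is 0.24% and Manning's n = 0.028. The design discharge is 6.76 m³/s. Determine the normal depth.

y_n = 1.67 m

Manning's equation rearranged: A R^(2/3) = nQ / (1·√S) = 0.028 × 6.76 / (√0.0024) = 3.864.
At y = 1.38 m: A R^(2/3) = 3.003 — low.
At y = 1.97 m: A R^(2/3) = 4.778 — high.
At y = 1.67 m: A R^(2/3) = 3.862 — close enough.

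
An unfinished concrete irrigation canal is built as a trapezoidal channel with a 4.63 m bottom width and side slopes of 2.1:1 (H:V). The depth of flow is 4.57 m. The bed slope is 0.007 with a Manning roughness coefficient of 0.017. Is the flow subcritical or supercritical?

With bottom width b = 4.63 m and side slope z = 2.1: A = (b + zy)y = (4.63 + 2.1×4.57)×4.57 = 65.02 m²; P = b + 2y√(1+z²) = 4.63 + 2×4.57×2.326 = 25.89 m.
Hydraulic radius R = A/P = 65.02/25.89 = 2.511 m.
V = (1/n) R^(2/3) √S = (1/0.017) × 2.511^(2/3) × √0.007 = 9.093 m/s. Hydraulic depth D_h = A/T = 65.02/23.82 = 2.729 m.
Froude number Fr = V/√(g·D_h) = 9.093/√(9.81×2.729) = 1.76, which is greater than 1, so the flow is supercritical.

supercritical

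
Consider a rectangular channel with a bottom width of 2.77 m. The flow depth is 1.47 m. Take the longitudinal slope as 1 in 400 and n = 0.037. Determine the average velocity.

V = 1.08 m/s

Flow area A = b·y = 2.77 × 1.47 = 4.072 m². Wetted perimeter P = b + 2y = 2.77 + 2×1.47 = 5.71 m.
Hydraulic radius R = A/P = 4.072/5.71 = 0.7131 m.
From Manning's equation, V = (1/n) R^(2/3) S^(1/2) = (1/0.037) × 0.7131^(2/3) × 0.0025^(1/2) = 1.08 m/s.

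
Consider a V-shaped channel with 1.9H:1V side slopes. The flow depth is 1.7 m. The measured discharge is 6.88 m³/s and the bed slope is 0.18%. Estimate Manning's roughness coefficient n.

For a triangular section with side slope z = 1.9: A = zy² = 1.9×1.7² = 5.491 m²; P = 2y√(1+z²) = 2×1.7×2.147 = 7.3 m.
Hydraulic radius R = A/P = 5.491/7.3 = 0.7522 m.
Rearranging Manning's equation: n = (1/Q) A R^(2/3) S^(1/2) = (1/6.88) × 5.491 × 0.7522^(2/3) × √0.0018 = 0.028.

n = 0.028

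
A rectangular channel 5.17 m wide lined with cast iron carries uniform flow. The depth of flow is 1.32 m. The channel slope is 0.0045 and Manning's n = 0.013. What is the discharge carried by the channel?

Flow area A = b·y = 5.17 × 1.32 = 6.824 m². Wetted perimeter P = b + 2y = 5.17 + 2×1.32 = 7.81 m.
Hydraulic radius R = A/P = 6.824/7.81 = 0.8738 m.
Manning's equation: Q = (1/n) A R^(2/3) S^(1/2) = (1/0.013) × 6.824 × 0.8738^(2/3) × 0.0045^(1/2) = 32.2 m³/s.

Q = 32.2 m³/s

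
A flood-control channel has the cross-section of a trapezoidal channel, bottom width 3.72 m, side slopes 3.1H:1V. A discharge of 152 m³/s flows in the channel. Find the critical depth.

At critical depth, Q² T / (g A³) = 1, i.e. A³/T = Q²/g = 152²/9.81 = 2355.
Trying y = 3.27 m: A³/T = 3877 — high.
Trying y = 2.54 m: A³/T = 1312 — low.
Trying y = 2.91 m: A³/T = 2342 — close enough.

y_c = 2.91 m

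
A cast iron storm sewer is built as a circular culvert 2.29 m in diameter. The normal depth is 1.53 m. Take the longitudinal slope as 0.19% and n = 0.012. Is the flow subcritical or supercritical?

subcritical

For a circular section of diameter D = 2.29 m at depth y = 1.53 m, the central angle is θ = 2 arccos(1 − 2y/D) = 3.827 rad. Then A = (D²/8)(θ − sin θ) = 2.924 m² and P = Dθ/2 = 4.382 m.
Hydraulic radius R = A/P = 2.924/4.382 = 0.6672 m.
V = (1/n) R^(2/3) √S = (1/0.012) × 0.6672^(2/3) × √0.0019 = 2.774 m/s. Hydraulic depth D_h = A/T = 2.924/2.157 = 1.356 m.
Froude number Fr = V/√(g·D_h) = 2.774/√(9.81×1.356) = 0.761, which is less than 1, so the flow is subcritical.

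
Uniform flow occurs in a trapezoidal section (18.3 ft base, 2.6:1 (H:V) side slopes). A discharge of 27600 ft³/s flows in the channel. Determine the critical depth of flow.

At critical depth, Q² T / (g A³) = 1, i.e. A³/T = Q²/g = 27600²/32.2 = 23660000.
At y = 17.7 ft: A³/T = 13370000 — too small.
At y = 25 ft: A³/T = 60900000 — too large.
At y = 20.2 ft: A³/T = 23740000 — matches.

y_c = 20.2 ft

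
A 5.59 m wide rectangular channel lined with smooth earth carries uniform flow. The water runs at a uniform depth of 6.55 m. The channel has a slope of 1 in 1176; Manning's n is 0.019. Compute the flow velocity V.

V = 2.4 m/s

Flow area A = b·y = 5.59 × 6.55 = 36.61 m². Wetted perimeter P = b + 2y = 5.59 + 2×6.55 = 18.69 m.
Hydraulic radius R = A/P = 36.61/18.69 = 1.959 m.
From Manning's equation, V = (1/n) R^(2/3) S^(1/2) = (1/0.019) × 1.959^(2/3) × 0.0008503^(1/2) = 2.4 m/s.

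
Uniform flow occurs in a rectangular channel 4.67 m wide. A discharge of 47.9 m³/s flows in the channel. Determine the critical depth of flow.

y_c = 2.21 m

For a rectangular channel, critical depth y_c = (q²/g)^(1/3) where q = Q/b = 47.9/4.67 = 10.26 m²/s.
So y_c = (10.26²/9.81)^(1/3) = 2.21 m.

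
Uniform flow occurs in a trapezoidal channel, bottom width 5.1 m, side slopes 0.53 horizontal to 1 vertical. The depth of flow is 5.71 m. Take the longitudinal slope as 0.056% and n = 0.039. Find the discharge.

Q = 52.9 m³/s

With bottom width b = 5.1 m and side slope z = 0.53: A = (b + zy)y = (5.1 + 0.53×5.71)×5.71 = 46.4 m²; P = b + 2y√(1+z²) = 5.1 + 2×5.71×1.132 = 18.02 m.
Hydraulic radius R = A/P = 46.4/18.02 = 2.574 m.
Manning's equation: Q = (1/n) A R^(2/3) S^(1/2) = (1/0.039) × 46.4 × 2.574^(2/3) × 0.00056^(1/2) = 52.9 m³/s.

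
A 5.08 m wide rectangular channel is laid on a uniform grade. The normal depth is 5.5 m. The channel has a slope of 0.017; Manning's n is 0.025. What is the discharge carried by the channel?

Q = 211 m³/s

Flow area A = b·y = 5.08 × 5.5 = 27.94 m². Wetted perimeter P = b + 2y = 5.08 + 2×5.5 = 16.08 m.
Hydraulic radius R = A/P = 27.94/16.08 = 1.738 m.
Manning's equation: Q = (1/n) A R^(2/3) S^(1/2) = (1/0.025) × 27.94 × 1.738^(2/3) × 0.017^(1/2) = 211 m³/s.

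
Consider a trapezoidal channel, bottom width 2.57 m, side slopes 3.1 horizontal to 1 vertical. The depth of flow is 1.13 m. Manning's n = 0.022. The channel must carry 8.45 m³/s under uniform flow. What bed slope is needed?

With bottom width b = 2.57 m and side slope z = 3.1: A = (b + zy)y = (2.57 + 3.1×1.13)×1.13 = 6.862 m²; P = b + 2y√(1+z²) = 2.57 + 2×1.13×3.257 = 9.931 m.
Hydraulic radius R = A/P = 6.862/9.931 = 0.691 m.
From Manning's equation, S = [nQ / (1 A R^(2/3))]² = [0.022 × 8.45 / (1 × 6.862 × 0.691^(2/3))]² = 0.0012.

S = 0.0012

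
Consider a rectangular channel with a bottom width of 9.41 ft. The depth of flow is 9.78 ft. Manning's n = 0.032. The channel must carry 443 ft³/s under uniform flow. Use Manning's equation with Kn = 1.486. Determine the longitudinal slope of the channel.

Flow area A = b·y = 9.41 × 9.78 = 92.03 ft². Wetted perimeter P = b + 2y = 9.41 + 2×9.78 = 28.97 ft.
Hydraulic radius R = A/P = 92.03/28.97 = 3.177 ft.
From Manning's equation, S = [nQ / (1.486 A R^(2/3))]² = [0.032 × 443 / (1.486 × 92.03 × 3.177^(2/3))]² = 0.0023.

S = 0.0023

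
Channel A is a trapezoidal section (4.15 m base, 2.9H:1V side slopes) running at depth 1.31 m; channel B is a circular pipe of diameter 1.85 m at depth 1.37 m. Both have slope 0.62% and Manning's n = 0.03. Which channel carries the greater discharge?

channel A

Channel A: With bottom width b = 4.15 m and side slope z = 2.9: A = (b + zy)y = (4.15 + 2.9×1.31)×1.31 = 10.41 m²; P = b + 2y√(1+z²) = 4.15 + 2×1.31×3.068 = 12.19 m. Hydraulic radius R = A/P = 10.41/12.19 = 0.8544 m. Q_A = (1/0.03)·10.41·0.8544^(2/3)·√0.0062 = 24.61 m³/s.
Channel B: For a circular section of diameter D = 1.85 m at depth y = 1.37 m, the central angle is θ = 2 arccos(1 − 2y/D) = 4.145 rad. Then A = (D²/8)(θ − sin θ) = 2.134 m² and P = Dθ/2 = 3.834 m. Hydraulic radius R = A/P = 2.134/3.834 = 0.5566 m. Q_B = (1/0.03)·2.134·0.5566^(2/3)·√0.0062 = 3.791 m³/s.
Q_A = 24.61 m³/s vs Q_B = 3.791 m³/s, so channel A carries more.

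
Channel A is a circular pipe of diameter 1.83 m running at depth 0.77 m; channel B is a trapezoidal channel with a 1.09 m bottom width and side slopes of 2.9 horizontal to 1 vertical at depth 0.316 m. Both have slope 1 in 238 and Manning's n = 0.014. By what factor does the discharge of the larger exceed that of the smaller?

2.58

Channel A: For a circular section of diameter D = 1.83 m at depth y = 0.77 m, the central angle is θ = 2 arccos(1 − 2y/D) = 2.823 rad. Then A = (D²/8)(θ − sin θ) = 1.051 m² and P = Dθ/2 = 2.583 m. Hydraulic radius R = A/P = 1.051/2.583 = 0.4068 m. Q_A = (1/0.014)·1.051·0.4068^(2/3)·√0.004202 = 2.671 m³/s.
Channel B: With bottom width b = 1.09 m and side slope z = 2.9: A = (b + zy)y = (1.09 + 2.9×0.316)×0.316 = 0.634 m²; P = b + 2y√(1+z²) = 1.09 + 2×0.316×3.068 = 3.029 m. Hydraulic radius R = A/P = 0.634/3.029 = 0.2093 m. Q_B = (1/0.014)·0.634·0.2093^(2/3)·√0.004202 = 1.035 m³/s.
The larger discharge is 2.671 m³/s and the smaller is 1.035 m³/s; the ratio is 2.58.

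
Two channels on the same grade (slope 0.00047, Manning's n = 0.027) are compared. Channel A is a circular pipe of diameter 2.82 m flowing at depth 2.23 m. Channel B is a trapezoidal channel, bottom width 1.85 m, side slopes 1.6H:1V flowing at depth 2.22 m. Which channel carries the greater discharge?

channel B

Channel A: For a circular section of diameter D = 2.82 m at depth y = 2.23 m, the central angle is θ = 2 arccos(1 − 2y/D) = 4.383 rad. Then A = (D²/8)(θ − sin θ) = 5.297 m² and P = Dθ/2 = 6.18 m. Hydraulic radius R = A/P = 5.297/6.18 = 0.8572 m. Q_A = (1/0.027)·5.297·0.8572^(2/3)·√0.00047 = 3.838 m³/s.
Channel B: With bottom width b = 1.85 m and side slope z = 1.6: A = (b + zy)y = (1.85 + 1.6×2.22)×2.22 = 11.99 m²; P = b + 2y√(1+z²) = 1.85 + 2×2.22×1.887 = 10.23 m. Hydraulic radius R = A/P = 11.99/10.23 = 1.173 m. Q_B = (1/0.027)·11.99·1.173^(2/3)·√0.00047 = 10.71 m³/s.
Q_A = 3.838 m³/s vs Q_B = 10.71 m³/s, so channel B carries more.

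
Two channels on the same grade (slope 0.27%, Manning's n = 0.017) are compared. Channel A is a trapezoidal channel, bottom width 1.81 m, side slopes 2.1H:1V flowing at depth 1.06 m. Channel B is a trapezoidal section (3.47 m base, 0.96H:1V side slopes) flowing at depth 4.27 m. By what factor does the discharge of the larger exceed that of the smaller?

Channel A: With bottom width b = 1.81 m and side slope z = 2.1: A = (b + zy)y = (1.81 + 2.1×1.06)×1.06 = 4.278 m²; P = b + 2y√(1+z²) = 1.81 + 2×1.06×2.326 = 6.741 m. Hydraulic radius R = A/P = 4.278/6.741 = 0.6346 m. Q_A = (1/0.017)·4.278·0.6346^(2/3)·√0.0027 = 9.657 m³/s.
Channel B: With bottom width b = 3.47 m and side slope z = 0.96: A = (b + zy)y = (3.47 + 0.96×4.27)×4.27 = 32.32 m²; P = b + 2y√(1+z²) = 3.47 + 2×4.27×1.386 = 15.31 m. Hydraulic radius R = A/P = 32.32/15.31 = 2.111 m. Q_B = (1/0.017)·32.32·2.111^(2/3)·√0.0027 = 162.6 m³/s.
The larger discharge is 162.6 m³/s and the smaller is 9.657 m³/s; the ratio is 16.8.

16.8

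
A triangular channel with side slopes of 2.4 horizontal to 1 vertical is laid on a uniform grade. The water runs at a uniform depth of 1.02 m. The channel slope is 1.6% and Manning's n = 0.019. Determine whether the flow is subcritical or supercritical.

supercritical

For a triangular section with side slope z = 2.4: A = zy² = 2.4×1.02² = 2.497 m²; P = 2y√(1+z²) = 2×1.02×2.6 = 5.304 m.
Hydraulic radius R = A/P = 2.497/5.304 = 0.4708 m.
V = (1/n) R^(2/3) √S = (1/0.019) × 0.4708^(2/3) × √0.016 = 4.029 m/s. Hydraulic depth D_h = A/T = 2.497/4.896 = 0.51 m.
Froude number Fr = V/√(g·D_h) = 4.029/√(9.81×0.51) = 1.8, which is greater than 1, so the flow is supercritical.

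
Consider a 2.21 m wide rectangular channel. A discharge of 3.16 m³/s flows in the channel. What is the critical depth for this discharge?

For a rectangular channel, critical depth y_c = (q²/g)^(1/3) where q = Q/b = 3.16/2.21 = 1.43 m²/s.
So y_c = (1.43²/9.81)^(1/3) = 0.593 m.

y_c = 0.593 m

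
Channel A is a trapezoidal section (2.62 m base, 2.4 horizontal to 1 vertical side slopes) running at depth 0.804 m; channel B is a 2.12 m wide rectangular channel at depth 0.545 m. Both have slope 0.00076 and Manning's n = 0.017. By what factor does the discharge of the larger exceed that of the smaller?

4.14

Channel A: With bottom width b = 2.62 m and side slope z = 2.4: A = (b + zy)y = (2.62 + 2.4×0.804)×0.804 = 3.658 m²; P = b + 2y√(1+z²) = 2.62 + 2×0.804×2.6 = 6.801 m. Hydraulic radius R = A/P = 3.658/6.801 = 0.5379 m. Q_A = (1/0.017)·3.658·0.5379^(2/3)·√0.00076 = 3.923 m³/s.
Channel B: Flow area A = b·y = 2.12 × 0.545 = 1.155 m². Wetted perimeter P = b + 2y = 2.12 + 2×0.545 = 3.21 m. Hydraulic radius R = A/P = 1.155/3.21 = 0.3599 m. Q_B = (1/0.017)·1.155·0.3599^(2/3)·√0.00076 = 0.9481 m³/s.
The larger discharge is 3.923 m³/s and the smaller is 0.9481 m³/s; the ratio is 4.14.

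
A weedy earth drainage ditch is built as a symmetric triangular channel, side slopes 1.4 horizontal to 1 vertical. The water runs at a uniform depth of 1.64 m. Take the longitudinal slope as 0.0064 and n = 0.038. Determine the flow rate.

For a triangular section with side slope z = 1.4: A = zy² = 1.4×1.64² = 3.765 m²; P = 2y√(1+z²) = 2×1.64×1.72 = 5.643 m.
Hydraulic radius R = A/P = 3.765/5.643 = 0.6673 m.
Manning's equation: Q = (1/n) A R^(2/3) S^(1/2) = (1/0.038) × 3.765 × 0.6673^(2/3) × 0.0064^(1/2) = 6.05 m³/s.

Q = 6.05 m³/s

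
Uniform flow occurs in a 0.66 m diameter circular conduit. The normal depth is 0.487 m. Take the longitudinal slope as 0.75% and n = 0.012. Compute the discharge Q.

For a circular section of diameter D = 0.66 m at depth y = 0.487 m, the central angle is θ = 2 arccos(1 − 2y/D) = 4.133 rad. Then A = (D²/8)(θ − sin θ) = 0.2706 m² and P = Dθ/2 = 1.364 m.
Hydraulic radius R = A/P = 0.2706/1.364 = 0.1984 m.
Manning's equation: Q = (1/n) A R^(2/3) S^(1/2) = (1/0.012) × 0.2706 × 0.1984^(2/3) × 0.0075^(1/2) = 0.664 m³/s.

Q = 0.664 m³/s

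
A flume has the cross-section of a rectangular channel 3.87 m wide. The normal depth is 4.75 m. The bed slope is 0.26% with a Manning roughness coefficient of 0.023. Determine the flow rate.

Flow area A = b·y = 3.87 × 4.75 = 18.38 m². Wetted perimeter P = b + 2y = 3.87 + 2×4.75 = 13.37 m.
Hydraulic radius R = A/P = 18.38/13.37 = 1.375 m.
Manning's equation: Q = (1/n) A R^(2/3) S^(1/2) = (1/0.023) × 18.38 × 1.375^(2/3) × 0.0026^(1/2) = 50.4 m³/s.

Q = 50.4 m³/s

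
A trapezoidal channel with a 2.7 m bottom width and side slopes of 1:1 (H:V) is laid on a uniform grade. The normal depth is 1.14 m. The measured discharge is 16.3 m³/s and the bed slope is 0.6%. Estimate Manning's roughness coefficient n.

With bottom width b = 2.7 m and side slope z = 1: A = (b + zy)y = (2.7 + 1×1.14)×1.14 = 4.378 m²; P = b + 2y√(1+z²) = 2.7 + 2×1.14×1.414 = 5.924 m.
Hydraulic radius R = A/P = 4.378/5.924 = 0.7389 m.
Rearranging Manning's equation: n = (1/Q) A R^(2/3) S^(1/2) = (1/16.3) × 4.378 × 0.7389^(2/3) × √0.006 = 0.017.

n = 0.017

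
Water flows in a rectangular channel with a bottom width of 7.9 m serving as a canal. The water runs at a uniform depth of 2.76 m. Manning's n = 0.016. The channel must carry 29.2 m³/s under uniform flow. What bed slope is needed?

S = 0.00024

Flow area A = b·y = 7.9 × 2.76 = 21.8 m². Wetted perimeter P = b + 2y = 7.9 + 2×2.76 = 13.42 m.
Hydraulic radius R = A/P = 21.8/13.42 = 1.625 m.
From Manning's equation, S = [nQ / (1 A R^(2/3))]² = [0.016 × 29.2 / (1 × 21.8 × 1.625^(2/3))]² = 0.00024.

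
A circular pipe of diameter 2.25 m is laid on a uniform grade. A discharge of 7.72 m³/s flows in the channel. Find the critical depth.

y_c = 1.3 m

At critical depth, Q² T / (g A³) = 1, i.e. A³/T = Q²/g = 7.72²/9.81 = 6.075.
At y = 0.919 m: A³/T = 1.61 — short.
At y = 1.65 m: A³/T = 15.33 — over.
At y = 1.3 m: A³/T = 6.067 — ≈ 6.075.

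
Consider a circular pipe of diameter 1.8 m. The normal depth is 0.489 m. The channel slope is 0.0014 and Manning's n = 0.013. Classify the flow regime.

For a circular section of diameter D = 1.8 m at depth y = 0.489 m, the central angle is θ = 2 arccos(1 − 2y/D) = 2.193 rad. Then A = (D²/8)(θ − sin θ) = 0.5591 m² and P = Dθ/2 = 1.974 m.
Hydraulic radius R = A/P = 0.5591/1.974 = 0.2833 m.
V = (1/n) R^(2/3) √S = (1/0.013) × 0.2833^(2/3) × √0.0014 = 1.241 m/s. Hydraulic depth D_h = A/T = 0.5591/1.601 = 0.3492 m.
Froude number Fr = V/√(g·D_h) = 1.241/√(9.81×0.3492) = 0.671, which is less than 1, so the flow is subcritical.

subcritical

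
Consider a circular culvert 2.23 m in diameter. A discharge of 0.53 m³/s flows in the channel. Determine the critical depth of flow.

At critical depth, Q² T / (g A³) = 1, i.e. A³/T = Q²/g = 0.53²/9.81 = 0.02863.
Trying y = 0.367 m: A³/T = 0.04484 — over.
Trying y = 0.294 m: A³/T = 0.01872 — short.
Trying y = 0.327 m: A³/T = 0.02847 — close enough.

y_c = 0.327 m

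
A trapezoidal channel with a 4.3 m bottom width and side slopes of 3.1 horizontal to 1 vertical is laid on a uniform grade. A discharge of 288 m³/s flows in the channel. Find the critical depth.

At critical depth, Q² T / (g A³) = 1, i.e. A³/T = Q²/g = 288²/9.81 = 8455.
Try y = 4.19 m: A³/T = 12560 — over.
Try y = 2.61 m: A³/T = 1651 — short.
Try y = 3.83 m: A³/T = 8474 — ≈ 8455.

y_c = 3.83 m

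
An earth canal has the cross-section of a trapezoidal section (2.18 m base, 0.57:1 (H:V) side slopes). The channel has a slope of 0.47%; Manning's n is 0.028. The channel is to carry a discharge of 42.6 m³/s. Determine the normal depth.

y_n = 3.39 m

Manning's equation rearranged: A R^(2/3) = nQ / (1·√S) = 0.028 × 42.6 / (√0.0047) = 17.4.
At y = 3.98 m: A R^(2/3) = 23.83 — over.
At y = 2.85 m: A R^(2/3) = 12.52 — short.
At y = 3.39 m: A R^(2/3) = 17.42 — close enough.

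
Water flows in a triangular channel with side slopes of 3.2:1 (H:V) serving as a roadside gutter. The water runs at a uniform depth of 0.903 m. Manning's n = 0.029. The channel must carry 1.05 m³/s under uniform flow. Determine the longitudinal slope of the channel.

S = 0.000418

For a triangular section with side slope z = 3.2: A = zy² = 3.2×0.903² = 2.609 m²; P = 2y√(1+z²) = 2×0.903×3.353 = 6.055 m.
Hydraulic radius R = A/P = 2.609/6.055 = 0.4309 m.
From Manning's equation, S = [nQ / (1 A R^(2/3))]² = [0.029 × 1.05 / (1 × 2.609 × 0.4309^(2/3))]² = 0.000418.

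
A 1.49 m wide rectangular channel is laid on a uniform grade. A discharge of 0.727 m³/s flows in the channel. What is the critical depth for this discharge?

y_c = 0.29 m

For a rectangular channel, critical depth y_c = (q²/g)^(1/3) where q = Q/b = 0.727/1.49 = 0.4879 m²/s.
So y_c = (0.4879²/9.81)^(1/3) = 0.29 m.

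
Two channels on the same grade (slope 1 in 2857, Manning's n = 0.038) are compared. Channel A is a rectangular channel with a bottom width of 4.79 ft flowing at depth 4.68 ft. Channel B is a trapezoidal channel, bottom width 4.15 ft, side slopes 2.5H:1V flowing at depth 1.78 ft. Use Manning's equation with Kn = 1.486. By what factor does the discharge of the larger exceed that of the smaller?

1.85

Channel A: Flow area A = b·y = 4.79 × 4.68 = 22.42 ft². Wetted perimeter P = b + 2y = 4.79 + 2×4.68 = 14.15 ft. Hydraulic radius R = A/P = 22.42/14.15 = 1.584 ft. Q_A = (1.486/0.038)·22.42·1.584^(2/3)·√0.00035 = 22.29 ft³/s.
Channel B: With bottom width b = 4.15 ft and side slope z = 2.5: A = (b + zy)y = (4.15 + 2.5×1.78)×1.78 = 15.31 ft²; P = b + 2y√(1+z²) = 4.15 + 2×1.78×2.693 = 13.74 ft. Hydraulic radius R = A/P = 15.31/13.74 = 1.114 ft. Q_B = (1.486/0.038)·15.31·1.114^(2/3)·√0.00035 = 12.04 ft³/s.
The larger discharge is 22.29 ft³/s and the smaller is 12.04 ft³/s; the ratio is 1.85.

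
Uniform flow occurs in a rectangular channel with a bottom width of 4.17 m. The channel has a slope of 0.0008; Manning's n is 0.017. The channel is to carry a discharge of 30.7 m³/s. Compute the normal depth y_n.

Manning's equation rearranged: A R^(2/3) = nQ / (1·√S) = 0.017 × 30.7 / (√0.0008) = 18.45.
Trying y = 3.02 m: A R^(2/3) = 14.48 — too small.
Trying y = 4.65 m: A R^(2/3) = 24.72 — too large.
Trying y = 3.66 m: A R^(2/3) = 18.44 — close enough.

y_n = 3.66 m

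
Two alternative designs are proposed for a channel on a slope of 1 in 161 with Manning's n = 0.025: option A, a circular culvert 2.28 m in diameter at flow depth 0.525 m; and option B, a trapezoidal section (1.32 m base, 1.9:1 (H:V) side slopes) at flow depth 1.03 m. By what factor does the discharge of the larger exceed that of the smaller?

7.26

Channel A: For a circular section of diameter D = 2.28 m at depth y = 0.525 m, the central angle is θ = 2 arccos(1 − 2y/D) = 2.002 rad. Then A = (D²/8)(θ − sin θ) = 0.7106 m² and P = Dθ/2 = 2.282 m. Hydraulic radius R = A/P = 0.7106/2.282 = 0.3113 m. Q_A = (1/0.025)·0.7106·0.3113^(2/3)·√0.006211 = 1.029 m³/s.
Channel B: With bottom width b = 1.32 m and side slope z = 1.9: A = (b + zy)y = (1.32 + 1.9×1.03)×1.03 = 3.375 m²; P = b + 2y√(1+z²) = 1.32 + 2×1.03×2.147 = 5.743 m. Hydraulic radius R = A/P = 3.375/5.743 = 0.5877 m. Q_B = (1/0.025)·3.375·0.5877^(2/3)·√0.006211 = 7.466 m³/s.
The larger discharge is 7.466 m³/s and the smaller is 1.029 m³/s; the ratio is 7.26.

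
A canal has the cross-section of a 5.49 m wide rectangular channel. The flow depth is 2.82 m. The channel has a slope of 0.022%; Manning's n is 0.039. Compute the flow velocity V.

V = 0.474 m/s

Flow area A = b·y = 5.49 × 2.82 = 15.48 m². Wetted perimeter P = b + 2y = 5.49 + 2×2.82 = 11.13 m.
Hydraulic radius R = A/P = 15.48/11.13 = 1.391 m.
From Manning's equation, V = (1/n) R^(2/3) S^(1/2) = (1/0.039) × 1.391^(2/3) × 0.00022^(1/2) = 0.474 m/s.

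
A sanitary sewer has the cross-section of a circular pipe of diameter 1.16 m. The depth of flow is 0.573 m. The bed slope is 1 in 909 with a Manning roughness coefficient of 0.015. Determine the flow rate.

For a circular section of diameter D = 1.16 m at depth y = 0.573 m, the central angle is θ = 2 arccos(1 − 2y/D) = 3.117 rad. Then A = (D²/8)(θ − sin θ) = 0.5203 m² and P = Dθ/2 = 1.808 m.
Hydraulic radius R = A/P = 0.5203/1.808 = 0.2878 m.
Manning's equation: Q = (1/n) A R^(2/3) S^(1/2) = (1/0.015) × 0.5203 × 0.2878^(2/3) × 0.0011^(1/2) = 0.501 m³/s.

Q = 0.501 m³/s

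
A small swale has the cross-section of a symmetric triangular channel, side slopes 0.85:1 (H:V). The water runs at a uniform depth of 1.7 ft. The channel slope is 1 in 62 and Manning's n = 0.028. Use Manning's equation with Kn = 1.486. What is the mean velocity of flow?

For a triangular section with side slope z = 0.85: A = zy² = 0.85×1.7² = 2.456 ft²; P = 2y√(1+z²) = 2×1.7×1.312 = 4.462 ft.
Hydraulic radius R = A/P = 2.456/4.462 = 0.5505 ft.
From Manning's equation, V = (1.486/n) R^(2/3) S^(1/2) = (1.486/0.028) × 0.5505^(2/3) × 0.01613^(1/2) = 4.53 ft/s.

V = 4.53 ft/s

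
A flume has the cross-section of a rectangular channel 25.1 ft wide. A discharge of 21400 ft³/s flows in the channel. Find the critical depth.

For a rectangular channel, critical depth y_c = (q²/g)^(1/3) where q = Q/b = 21400/25.1 = 852.6 ft²/s.
So y_c = (852.6²/32.2)^(1/3) = 28.3 ft.

y_c = 28.3 ft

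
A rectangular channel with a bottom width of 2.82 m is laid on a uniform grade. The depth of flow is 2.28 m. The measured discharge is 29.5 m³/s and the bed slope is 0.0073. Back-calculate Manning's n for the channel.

Flow area A = b·y = 2.82 × 2.28 = 6.43 m². Wetted perimeter P = b + 2y = 2.82 + 2×2.28 = 7.38 m.
Hydraulic radius R = A/P = 6.43/7.38 = 0.8712 m.
Rearranging Manning's equation: n = (1/Q) A R^(2/3) S^(1/2) = (1/29.5) × 6.43 × 0.8712^(2/3) × √0.0073 = 0.017.

n = 0.017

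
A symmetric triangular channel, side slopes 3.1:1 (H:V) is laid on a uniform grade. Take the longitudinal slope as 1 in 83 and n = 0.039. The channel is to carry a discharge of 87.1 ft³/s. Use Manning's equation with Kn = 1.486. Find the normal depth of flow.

y_n = 2.46 ft

Manning's equation rearranged: A R^(2/3) = nQ / (1.486·√S) = 0.039 × 87.1 / (1.486 × √0.01205) = 20.83.
Try y = 2.79 ft: A R^(2/3) = 29.15 — over.
Try y = 1.97 ft: A R^(2/3) = 11.52 — short.
Try y = 2.46 ft: A R^(2/3) = 20.84 — ≈ 20.83.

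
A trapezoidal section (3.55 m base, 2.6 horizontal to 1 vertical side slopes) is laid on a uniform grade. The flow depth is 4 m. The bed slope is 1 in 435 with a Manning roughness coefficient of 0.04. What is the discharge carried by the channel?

Q = 112 m³/s

With bottom width b = 3.55 m and side slope z = 2.6: A = (b + zy)y = (3.55 + 2.6×4)×4 = 55.8 m²; P = b + 2y√(1+z²) = 3.55 + 2×4×2.786 = 25.84 m.
Hydraulic radius R = A/P = 55.8/25.84 = 2.16 m.
Manning's equation: Q = (1/n) A R^(2/3) S^(1/2) = (1/0.04) × 55.8 × 2.16^(2/3) × 0.002299^(1/2) = 112 m³/s.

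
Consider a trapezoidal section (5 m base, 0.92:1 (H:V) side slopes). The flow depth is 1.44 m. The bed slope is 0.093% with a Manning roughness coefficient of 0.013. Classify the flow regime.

With bottom width b = 5 m and side slope z = 0.92: A = (b + zy)y = (5 + 0.92×1.44)×1.44 = 9.108 m²; P = b + 2y√(1+z²) = 5 + 2×1.44×1.359 = 8.913 m.
Hydraulic radius R = A/P = 9.108/8.913 = 1.022 m.
V = (1/n) R^(2/3) √S = (1/0.013) × 1.022^(2/3) × √0.00093 = 2.38 m/s. Hydraulic depth D_h = A/T = 9.108/7.65 = 1.191 m.
Froude number Fr = V/√(g·D_h) = 2.38/√(9.81×1.191) = 0.696, which is less than 1, so the flow is subcritical.

subcritical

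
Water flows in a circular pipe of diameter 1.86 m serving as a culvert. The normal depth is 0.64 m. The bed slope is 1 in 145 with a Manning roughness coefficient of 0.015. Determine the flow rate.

For a circular section of diameter D = 1.86 m at depth y = 0.64 m, the central angle is θ = 2 arccos(1 − 2y/D) = 2.507 rad. Then A = (D²/8)(θ − sin θ) = 0.8281 m² and P = Dθ/2 = 2.332 m.
Hydraulic radius R = A/P = 0.8281/2.332 = 0.3551 m.
Manning's equation: Q = (1/n) A R^(2/3) S^(1/2) = (1/0.015) × 0.8281 × 0.3551^(2/3) × 0.006897^(1/2) = 2.3 m³/s.

Q = 2.3 m³/s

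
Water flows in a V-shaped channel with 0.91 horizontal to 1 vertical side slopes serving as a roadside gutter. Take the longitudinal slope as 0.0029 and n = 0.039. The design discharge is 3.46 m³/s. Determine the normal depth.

Manning's equation rearranged: A R^(2/3) = nQ / (1·√S) = 0.039 × 3.46 / (√0.0029) = 2.506.
Try y = 2.35 m: A R^(2/3) = 4.298 — over.
Try y = 1.92 m: A R^(2/3) = 2.507 — matches.

y_n = 1.92 m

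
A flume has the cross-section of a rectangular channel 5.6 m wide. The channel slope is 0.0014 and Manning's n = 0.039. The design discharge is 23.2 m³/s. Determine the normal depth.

Manning's equation rearranged: A R^(2/3) = nQ / (1·√S) = 0.039 × 23.2 / (√0.0014) = 24.18.
Try y = 2.85 m: A R^(2/3) = 20.09 — too small.
Try y = 3.65 m: A R^(2/3) = 27.78 — too large.
Try y = 3.28 m: A R^(2/3) = 24.18 — matches.

y_n = 3.28 m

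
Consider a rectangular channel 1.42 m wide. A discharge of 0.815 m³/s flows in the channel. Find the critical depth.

For a rectangular channel, critical depth y_c = (q²/g)^(1/3) where q = Q/b = 0.815/1.42 = 0.5739 m²/s.
So y_c = (0.5739²/9.81)^(1/3) = 0.323 m.

y_c = 0.323 m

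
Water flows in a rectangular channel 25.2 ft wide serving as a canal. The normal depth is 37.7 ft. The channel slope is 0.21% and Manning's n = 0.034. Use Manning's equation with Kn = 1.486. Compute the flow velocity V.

V = 8.95 ft/s

Flow area A = b·y = 25.2 × 37.7 = 950 ft². Wetted perimeter P = b + 2y = 25.2 + 2×37.7 = 100.6 ft.
Hydraulic radius R = A/P = 950/100.6 = 9.444 ft.
From Manning's equation, V = (1.486/n) R^(2/3) S^(1/2) = (1.486/0.034) × 9.444^(2/3) × 0.0021^(1/2) = 8.95 ft/s.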